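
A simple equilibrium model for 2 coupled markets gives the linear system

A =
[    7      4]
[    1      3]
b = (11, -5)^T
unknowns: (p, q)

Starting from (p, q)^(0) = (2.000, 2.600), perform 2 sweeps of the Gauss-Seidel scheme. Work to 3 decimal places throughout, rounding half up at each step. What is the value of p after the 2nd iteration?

Iteration 1:
  p = (11 - (4)·2.600) / (7) = 0.086
  q = (-5 - (1)·0.086) / (3) = -1.695
Iteration 2:
  p = (11 - (4)·-1.695) / (7) = 2.540
  q = (-5 - (1)·2.540) / (3) = -2.513

2.540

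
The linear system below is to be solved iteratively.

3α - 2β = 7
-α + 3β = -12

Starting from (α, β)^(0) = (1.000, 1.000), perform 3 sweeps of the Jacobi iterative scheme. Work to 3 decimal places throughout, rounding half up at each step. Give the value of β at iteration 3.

Iteration 1:
  α = (7 - (-2)·1.000) / (3) = 3.000
  β = (-12 - (-1)·1.000) / (3) = -3.667
Iteration 2:
  α = (7 - (-2)·-3.667) / (3) = -0.111
  β = (-12 - (-1)·3.000) / (3) = -3.000
Iteration 3:
  α = (7 - (-2)·-3.000) / (3) = 0.333
  β = (-12 - (-1)·-0.111) / (3) = -4.037

-4.037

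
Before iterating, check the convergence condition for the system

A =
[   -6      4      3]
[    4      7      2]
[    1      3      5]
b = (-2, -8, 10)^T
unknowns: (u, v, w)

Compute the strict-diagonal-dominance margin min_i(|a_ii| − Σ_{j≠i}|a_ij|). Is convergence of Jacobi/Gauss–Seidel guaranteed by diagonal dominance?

-1

row 1: |-6| − (4+3) = -1
row 2: |7| − (4+2) = 1
row 3: |5| − (1+3) = 1
minimum over rows = -1 → not strictly diagonally dominant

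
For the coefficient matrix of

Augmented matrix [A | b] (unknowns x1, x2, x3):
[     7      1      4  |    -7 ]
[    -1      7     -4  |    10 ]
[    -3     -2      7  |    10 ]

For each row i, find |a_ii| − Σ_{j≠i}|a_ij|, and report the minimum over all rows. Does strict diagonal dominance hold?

row 1: |7| − (1+4) = 2
row 2: |7| − (1+4) = 2
row 3: |7| − (3+2) = 2
minimum over rows = 2 → strictly diagonally dominant (convergence guaranteed)

2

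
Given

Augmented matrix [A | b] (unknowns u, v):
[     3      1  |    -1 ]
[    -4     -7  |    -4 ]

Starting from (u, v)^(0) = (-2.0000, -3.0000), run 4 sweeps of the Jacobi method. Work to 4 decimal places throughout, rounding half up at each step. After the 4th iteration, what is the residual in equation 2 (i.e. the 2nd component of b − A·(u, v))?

Iteration 1:
  u = (-1 - (1)·-3.0000) / (3) = 0.6667
  v = (-4 - (-4)·-2.0000) / (-7) = 1.7143
Iteration 2:
  u = (-1 - (1)·1.7143) / (3) = -0.9048
  v = (-4 - (-4)·0.6667) / (-7) = 0.1905
Iteration 3:
  u = (-1 - (1)·0.1905) / (3) = -0.3968
  v = (-4 - (-4)·-0.9048) / (-7) = 1.0885
Iteration 4:
  u = (-1 - (1)·1.0885) / (3) = -0.6962
  v = (-4 - (-4)·-0.3968) / (-7) = 0.7982
Residual b − A·x = (0.2904, -1.1974)

-1.1974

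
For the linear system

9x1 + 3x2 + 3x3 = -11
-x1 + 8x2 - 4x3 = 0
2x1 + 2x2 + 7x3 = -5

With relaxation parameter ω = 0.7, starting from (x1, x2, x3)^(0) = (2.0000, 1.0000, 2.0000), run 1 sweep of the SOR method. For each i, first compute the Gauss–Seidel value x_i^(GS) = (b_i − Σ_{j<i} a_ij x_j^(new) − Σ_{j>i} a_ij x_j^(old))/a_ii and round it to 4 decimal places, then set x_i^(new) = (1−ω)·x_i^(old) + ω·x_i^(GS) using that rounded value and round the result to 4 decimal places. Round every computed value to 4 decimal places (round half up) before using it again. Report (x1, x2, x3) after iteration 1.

(-0.9555, 0.9164, 0.1078)

Iteration 1:
  x1: GS value = (-11 - (3)·1.0000 - (3)·2.0000) / (9) = -2.2222;  x1 ← (1−ω)·2.0000 + ω·-2.2222 = -0.9555
  x2: GS value = (0 - (-1)·-0.9555 - (-4)·2.0000) / (8) = 0.8806;  x2 ← (1−ω)·1.0000 + ω·0.8806 = 0.9164
  x3: GS value = (-5 - (2)·-0.9555 - (2)·0.9164) / (7) = -0.7031;  x3 ← (1−ω)·2.0000 + ω·-0.7031 = 0.1078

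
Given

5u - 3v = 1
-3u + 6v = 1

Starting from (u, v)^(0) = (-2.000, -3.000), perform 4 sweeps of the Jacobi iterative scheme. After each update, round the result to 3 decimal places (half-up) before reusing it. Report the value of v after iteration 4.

0.077

Iteration 1:
  u = (1 - (-3)·-3.000) / (5) = -1.600
  v = (1 - (-3)·-2.000) / (6) = -0.833
Iteration 2:
  u = (1 - (-3)·-0.833) / (5) = -0.300
  v = (1 - (-3)·-1.600) / (6) = -0.633
Iteration 3:
  u = (1 - (-3)·-0.633) / (5) = -0.180
  v = (1 - (-3)·-0.300) / (6) = 0.017
Iteration 4:
  u = (1 - (-3)·0.017) / (5) = 0.210
  v = (1 - (-3)·-0.180) / (6) = 0.077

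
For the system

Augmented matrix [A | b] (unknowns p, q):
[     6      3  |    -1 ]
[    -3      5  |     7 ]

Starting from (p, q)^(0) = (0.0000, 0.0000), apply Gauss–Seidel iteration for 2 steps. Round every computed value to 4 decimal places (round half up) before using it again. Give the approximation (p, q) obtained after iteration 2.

(-0.8167, 0.9100)

Iteration 1:
  p = (-1 - (3)·0.0000) / (6) = -0.1667
  q = (7 - (-3)·-0.1667) / (5) = 1.3000
Iteration 2:
  p = (-1 - (3)·1.3000) / (6) = -0.8167
  q = (7 - (-3)·-0.8167) / (5) = 0.9100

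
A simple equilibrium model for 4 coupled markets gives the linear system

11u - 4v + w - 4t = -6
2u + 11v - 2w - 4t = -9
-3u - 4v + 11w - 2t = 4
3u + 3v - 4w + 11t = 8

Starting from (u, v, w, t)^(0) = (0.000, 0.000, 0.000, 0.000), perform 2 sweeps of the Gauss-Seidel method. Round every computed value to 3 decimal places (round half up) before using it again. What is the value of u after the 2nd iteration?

Iteration 1:
  u = (-6 - (-4)·0.000 - (1)·0.000 - (-4)·0.000) / (11) = -0.545
  v = (-9 - (2)·-0.545 - (-2)·0.000 - (-4)·0.000) / (11) = -0.719
  w = (4 - (-3)·-0.545 - (-4)·-0.719 - (-2)·0.000) / (11) = -0.046
  t = (8 - (3)·-0.545 - (3)·-0.719 - (-4)·-0.046) / (11) = 1.055
Iteration 2:
  u = (-6 - (-4)·-0.719 - (1)·-0.046 - (-4)·1.055) / (11) = -0.419
  v = (-9 - (2)·-0.419 - (-2)·-0.046 - (-4)·1.055) / (11) = -0.367
  w = (4 - (-3)·-0.419 - (-4)·-0.367 - (-2)·1.055) / (11) = 0.308
  t = (8 - (3)·-0.419 - (3)·-0.367 - (-4)·0.308) / (11) = 1.054

-0.419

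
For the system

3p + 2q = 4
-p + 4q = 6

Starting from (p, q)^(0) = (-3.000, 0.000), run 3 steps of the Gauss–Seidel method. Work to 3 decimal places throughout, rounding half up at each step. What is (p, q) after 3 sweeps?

Iteration 1:
  p = (4 - (2)·0.000) / (3) = 1.333
  q = (6 - (-1)·1.333) / (4) = 1.833
Iteration 2:
  p = (4 - (2)·1.833) / (3) = 0.111
  q = (6 - (-1)·0.111) / (4) = 1.528
Iteration 3:
  p = (4 - (2)·1.528) / (3) = 0.315
  q = (6 - (-1)·0.315) / (4) = 1.579

(0.315, 1.579)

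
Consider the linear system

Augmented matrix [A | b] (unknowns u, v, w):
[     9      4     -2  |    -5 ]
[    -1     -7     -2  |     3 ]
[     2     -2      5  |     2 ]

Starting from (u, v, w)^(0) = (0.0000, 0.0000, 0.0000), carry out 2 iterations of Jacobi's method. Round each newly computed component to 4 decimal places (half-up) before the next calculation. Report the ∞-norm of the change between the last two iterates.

0.2794

Iteration 1:
  u = (-5 - (4)·0.0000 - (-2)·0.0000) / (9) = -0.5556
  v = (3 - (-1)·0.0000 - (-2)·0.0000) / (-7) = -0.4286
  w = (2 - (2)·0.0000 - (-2)·0.0000) / (5) = 0.4000
Iteration 2:
  u = (-5 - (4)·-0.4286 - (-2)·0.4000) / (9) = -0.2762
  v = (3 - (-1)·-0.5556 - (-2)·0.4000) / (-7) = -0.4635
  w = (2 - (2)·-0.5556 - (-2)·-0.4286) / (5) = 0.4508
Change: (0.2794, -0.0349, 0.0508) → max |·| = 0.2794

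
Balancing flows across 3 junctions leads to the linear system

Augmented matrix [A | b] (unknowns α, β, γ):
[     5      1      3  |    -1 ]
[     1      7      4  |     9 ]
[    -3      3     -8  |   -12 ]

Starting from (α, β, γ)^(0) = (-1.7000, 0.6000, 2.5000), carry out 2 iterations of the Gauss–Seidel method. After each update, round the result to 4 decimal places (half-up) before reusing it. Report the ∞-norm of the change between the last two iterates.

Iteration 1:
  α = (-1 - (1)·0.6000 - (3)·2.5000) / (5) = -1.8200
  β = (9 - (1)·-1.8200 - (4)·2.5000) / (7) = 0.1171
  γ = (-12 - (-3)·-1.8200 - (3)·0.1171) / (-8) = 2.2264
Iteration 2:
  α = (-1 - (1)·0.1171 - (3)·2.2264) / (5) = -1.5593
  β = (9 - (1)·-1.5593 - (4)·2.2264) / (7) = 0.2362
  γ = (-12 - (-3)·-1.5593 - (3)·0.2362) / (-8) = 2.1733
Change: (0.2607, 0.1191, -0.0531) → max |·| = 0.2607

0.2607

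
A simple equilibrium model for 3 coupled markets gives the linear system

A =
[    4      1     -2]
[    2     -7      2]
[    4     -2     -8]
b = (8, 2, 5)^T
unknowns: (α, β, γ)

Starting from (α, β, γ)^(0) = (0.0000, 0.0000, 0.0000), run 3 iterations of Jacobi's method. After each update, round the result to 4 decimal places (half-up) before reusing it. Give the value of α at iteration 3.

2.1964

Iteration 1:
  α = (8 - (1)·0.0000 - (-2)·0.0000) / (4) = 2.0000
  β = (2 - (2)·0.0000 - (2)·0.0000) / (-7) = -0.2857
  γ = (5 - (4)·0.0000 - (-2)·0.0000) / (-8) = -0.6250
Iteration 2:
  α = (8 - (1)·-0.2857 - (-2)·-0.6250) / (4) = 1.7589
  β = (2 - (2)·2.0000 - (2)·-0.6250) / (-7) = 0.1071
  γ = (5 - (4)·2.0000 - (-2)·-0.2857) / (-8) = 0.4464
Iteration 3:
  α = (8 - (1)·0.1071 - (-2)·0.4464) / (4) = 2.1964
  β = (2 - (2)·1.7589 - (2)·0.4464) / (-7) = 0.3444
  γ = (5 - (4)·1.7589 - (-2)·0.1071) / (-8) = 0.2277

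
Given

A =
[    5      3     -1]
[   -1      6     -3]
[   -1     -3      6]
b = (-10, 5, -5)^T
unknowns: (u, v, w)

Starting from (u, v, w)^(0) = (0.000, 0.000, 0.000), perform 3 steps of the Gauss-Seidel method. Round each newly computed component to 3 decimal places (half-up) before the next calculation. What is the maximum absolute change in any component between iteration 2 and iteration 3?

0.253

Iteration 1:
  u = (-10 - (3)·0.000 - (-1)·0.000) / (5) = -2.000
  v = (5 - (-1)·-2.000 - (-3)·0.000) / (6) = 0.500
  w = (-5 - (-1)·-2.000 - (-3)·0.500) / (6) = -0.917
Iteration 2:
  u = (-10 - (3)·0.500 - (-1)·-0.917) / (5) = -2.483
  v = (5 - (-1)·-2.483 - (-3)·-0.917) / (6) = -0.039
  w = (-5 - (-1)·-2.483 - (-3)·-0.039) / (6) = -1.267
Iteration 3:
  u = (-10 - (3)·-0.039 - (-1)·-1.267) / (5) = -2.230
  v = (5 - (-1)·-2.230 - (-3)·-1.267) / (6) = -0.172
  w = (-5 - (-1)·-2.230 - (-3)·-0.172) / (6) = -1.291
Change: (0.253, -0.133, -0.024) → max |·| = 0.253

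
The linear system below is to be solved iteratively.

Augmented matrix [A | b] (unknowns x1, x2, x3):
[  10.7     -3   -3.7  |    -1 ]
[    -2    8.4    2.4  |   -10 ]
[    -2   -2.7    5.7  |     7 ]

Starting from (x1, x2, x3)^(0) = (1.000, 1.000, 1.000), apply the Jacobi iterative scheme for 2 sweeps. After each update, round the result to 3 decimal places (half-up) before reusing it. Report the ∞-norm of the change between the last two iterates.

1.224

Iteration 1:
  x1 = (-1 - (-3)·1.000 - (-3.7)·1.000) / (10.7) = 0.533
  x2 = (-10 - (-2)·1.000 - (2.4)·1.000) / (8.4) = -1.238
  x3 = (7 - (-2)·1.000 - (-2.7)·1.000) / (5.7) = 2.053
Iteration 2:
  x1 = (-1 - (-3)·-1.238 - (-3.7)·2.053) / (10.7) = 0.269
  x2 = (-10 - (-2)·0.533 - (2.4)·2.053) / (8.4) = -1.650
  x3 = (7 - (-2)·0.533 - (-2.7)·-1.238) / (5.7) = 0.829
Change: (-0.264, -0.412, -1.224) → max |·| = 1.224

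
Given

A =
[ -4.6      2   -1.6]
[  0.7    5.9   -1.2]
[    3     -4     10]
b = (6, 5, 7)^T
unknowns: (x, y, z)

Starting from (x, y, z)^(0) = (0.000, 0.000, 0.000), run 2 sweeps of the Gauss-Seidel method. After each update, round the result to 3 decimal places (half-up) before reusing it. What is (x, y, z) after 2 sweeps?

(-1.388, 1.316, 1.643)

Iteration 1:
  x = (6 - (2)·0.000 - (-1.6)·0.000) / (-4.6) = -1.304
  y = (5 - (0.7)·-1.304 - (-1.2)·0.000) / (5.9) = 1.002
  z = (7 - (3)·-1.304 - (-4)·1.002) / (10) = 1.492
Iteration 2:
  x = (6 - (2)·1.002 - (-1.6)·1.492) / (-4.6) = -1.388
  y = (5 - (0.7)·-1.388 - (-1.2)·1.492) / (5.9) = 1.316
  z = (7 - (3)·-1.388 - (-4)·1.316) / (10) = 1.643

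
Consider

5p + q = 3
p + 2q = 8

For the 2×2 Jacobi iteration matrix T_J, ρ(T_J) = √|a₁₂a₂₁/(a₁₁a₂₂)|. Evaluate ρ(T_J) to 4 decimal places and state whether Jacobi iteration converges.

a₁₂a₂₁/(a₁₁a₂₂) = (1)·(1) / ((5)·(2)) = 0.100000
ρ = √|0.100000| = √0.100000 = 0.3162
ρ < 1, so Jacobi converges

0.3162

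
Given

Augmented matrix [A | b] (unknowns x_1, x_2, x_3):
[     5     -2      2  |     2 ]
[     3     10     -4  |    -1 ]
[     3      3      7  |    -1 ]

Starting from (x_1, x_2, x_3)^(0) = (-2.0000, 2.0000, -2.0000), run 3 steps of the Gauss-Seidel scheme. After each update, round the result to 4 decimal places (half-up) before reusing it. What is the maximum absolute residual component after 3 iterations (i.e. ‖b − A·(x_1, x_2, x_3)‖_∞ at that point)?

0.6804

Iteration 1:
  x_1 = (2 - (-2)·2.0000 - (2)·-2.0000) / (5) = 2.0000
  x_2 = (-1 - (3)·2.0000 - (-4)·-2.0000) / (10) = -1.5000
  x_3 = (-1 - (3)·2.0000 - (3)·-1.5000) / (7) = -0.3571
Iteration 2:
  x_1 = (2 - (-2)·-1.5000 - (2)·-0.3571) / (5) = -0.0572
  x_2 = (-1 - (3)·-0.0572 - (-4)·-0.3571) / (10) = -0.2257
  x_3 = (-1 - (3)·-0.0572 - (3)·-0.2257) / (7) = -0.0216
Iteration 3:
  x_1 = (2 - (-2)·-0.2257 - (2)·-0.0216) / (5) = 0.3184
  x_2 = (-1 - (3)·0.3184 - (-4)·-0.0216) / (10) = -0.2042
  x_3 = (-1 - (3)·0.3184 - (3)·-0.2042) / (7) = -0.1918
Residual b − A·x = (0.3832, -0.6804, 0.0000); ∞-norm = 0.6804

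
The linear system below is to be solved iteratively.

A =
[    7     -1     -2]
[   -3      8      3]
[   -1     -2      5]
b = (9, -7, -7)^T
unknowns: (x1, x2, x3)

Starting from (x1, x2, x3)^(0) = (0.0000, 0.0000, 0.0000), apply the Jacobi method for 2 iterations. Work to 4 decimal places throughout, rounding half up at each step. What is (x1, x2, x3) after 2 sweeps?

(0.7607, 0.1321, -1.4929)

Iteration 1:
  x1 = (9 - (-1)·0.0000 - (-2)·0.0000) / (7) = 1.2857
  x2 = (-7 - (-3)·0.0000 - (3)·0.0000) / (8) = -0.8750
  x3 = (-7 - (-1)·0.0000 - (-2)·0.0000) / (5) = -1.4000
Iteration 2:
  x1 = (9 - (-1)·-0.8750 - (-2)·-1.4000) / (7) = 0.7607
  x2 = (-7 - (-3)·1.2857 - (3)·-1.4000) / (8) = 0.1321
  x3 = (-7 - (-1)·1.2857 - (-2)·-0.8750) / (5) = -1.4929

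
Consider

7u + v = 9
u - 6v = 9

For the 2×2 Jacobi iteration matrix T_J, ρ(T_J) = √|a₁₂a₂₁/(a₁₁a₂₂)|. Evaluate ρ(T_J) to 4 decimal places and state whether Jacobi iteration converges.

a₁₂a₂₁/(a₁₁a₂₂) = (1)·(1) / ((7)·(-6)) = -0.023810
ρ = √|-0.023810| = √0.023810 = 0.1543
ρ < 1, so Jacobi converges

0.1543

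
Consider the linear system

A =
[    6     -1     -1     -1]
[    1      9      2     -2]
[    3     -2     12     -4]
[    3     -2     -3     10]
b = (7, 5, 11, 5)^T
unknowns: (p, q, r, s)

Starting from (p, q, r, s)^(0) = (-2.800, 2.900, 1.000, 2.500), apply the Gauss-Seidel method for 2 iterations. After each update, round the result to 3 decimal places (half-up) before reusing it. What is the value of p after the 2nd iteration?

Iteration 1:
  p = (7 - (-1)·2.900 - (-1)·1.000 - (-1)·2.500) / (6) = 2.233
  q = (5 - (1)·2.233 - (2)·1.000 - (-2)·2.500) / (9) = 0.641
  r = (11 - (3)·2.233 - (-2)·0.641 - (-4)·2.500) / (12) = 1.299
  s = (5 - (3)·2.233 - (-2)·0.641 - (-3)·1.299) / (10) = 0.348
Iteration 2:
  p = (7 - (-1)·0.641 - (-1)·1.299 - (-1)·0.348) / (6) = 1.548
  q = (5 - (1)·1.548 - (2)·1.299 - (-2)·0.348) / (9) = 0.172
  r = (11 - (3)·1.548 - (-2)·0.172 - (-4)·0.348) / (12) = 0.674
  s = (5 - (3)·1.548 - (-2)·0.172 - (-3)·0.674) / (10) = 0.272

1.548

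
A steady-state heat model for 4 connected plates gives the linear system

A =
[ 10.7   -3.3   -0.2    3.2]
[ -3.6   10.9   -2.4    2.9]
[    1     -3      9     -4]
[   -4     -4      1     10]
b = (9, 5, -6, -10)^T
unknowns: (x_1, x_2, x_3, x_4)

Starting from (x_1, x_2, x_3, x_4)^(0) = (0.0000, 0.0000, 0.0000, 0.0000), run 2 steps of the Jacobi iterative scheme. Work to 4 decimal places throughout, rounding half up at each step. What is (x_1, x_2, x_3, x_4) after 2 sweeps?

(1.2692, 0.8558, -1.0517, -0.4134)

Iteration 1:
  x_1 = (9 - (-3.3)·0.0000 - (-0.2)·0.0000 - (3.2)·0.0000) / (10.7) = 0.8411
  x_2 = (5 - (-3.6)·0.0000 - (-2.4)·0.0000 - (2.9)·0.0000) / (10.9) = 0.4587
  x_3 = (-6 - (1)·0.0000 - (-3)·0.0000 - (-4)·0.0000) / (9) = -0.6667
  x_4 = (-10 - (-4)·0.0000 - (-4)·0.0000 - (1)·0.0000) / (10) = -1.0000
Iteration 2:
  x_1 = (9 - (-3.3)·0.4587 - (-0.2)·-0.6667 - (3.2)·-1.0000) / (10.7) = 1.2692
  x_2 = (5 - (-3.6)·0.8411 - (-2.4)·-0.6667 - (2.9)·-1.0000) / (10.9) = 0.8558
  x_3 = (-6 - (1)·0.8411 - (-3)·0.4587 - (-4)·-1.0000) / (9) = -1.0517
  x_4 = (-10 - (-4)·0.8411 - (-4)·0.4587 - (1)·-0.6667) / (10) = -0.4134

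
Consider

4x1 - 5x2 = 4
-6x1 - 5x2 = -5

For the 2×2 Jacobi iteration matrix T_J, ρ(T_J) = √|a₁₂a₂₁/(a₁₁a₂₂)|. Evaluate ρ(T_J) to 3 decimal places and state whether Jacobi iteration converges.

1.225

a₁₂a₂₁/(a₁₁a₂₂) = (-5)·(-6) / ((4)·(-5)) = -1.500000
ρ = √|-1.500000| = √1.500000 = 1.225
ρ > 1, so Jacobi diverges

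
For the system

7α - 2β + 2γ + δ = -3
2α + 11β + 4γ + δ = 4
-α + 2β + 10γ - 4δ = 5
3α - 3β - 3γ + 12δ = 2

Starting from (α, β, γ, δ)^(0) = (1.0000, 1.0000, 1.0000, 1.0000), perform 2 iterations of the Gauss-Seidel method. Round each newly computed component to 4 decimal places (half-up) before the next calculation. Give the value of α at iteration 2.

-0.7396

Iteration 1:
  α = (-3 - (-2)·1.0000 - (2)·1.0000 - (1)·1.0000) / (7) = -0.5714
  β = (4 - (2)·-0.5714 - (4)·1.0000 - (1)·1.0000) / (11) = 0.0130
  γ = (5 - (-1)·-0.5714 - (2)·0.0130 - (-4)·1.0000) / (10) = 0.8403
  δ = (2 - (3)·-0.5714 - (-3)·0.0130 - (-3)·0.8403) / (12) = 0.5228
Iteration 2:
  α = (-3 - (-2)·0.0130 - (2)·0.8403 - (1)·0.5228) / (7) = -0.7396
  β = (4 - (2)·-0.7396 - (4)·0.8403 - (1)·0.5228) / (11) = 0.1450
  γ = (5 - (-1)·-0.7396 - (2)·0.1450 - (-4)·0.5228) / (10) = 0.6062
  δ = (2 - (3)·-0.7396 - (-3)·0.1450 - (-3)·0.6062) / (12) = 0.5394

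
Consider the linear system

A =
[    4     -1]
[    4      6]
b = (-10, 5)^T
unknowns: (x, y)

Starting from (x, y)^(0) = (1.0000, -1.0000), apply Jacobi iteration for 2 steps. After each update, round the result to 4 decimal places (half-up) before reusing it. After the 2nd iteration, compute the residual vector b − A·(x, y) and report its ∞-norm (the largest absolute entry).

2.4999

Iteration 1:
  x = (-10 - (-1)·-1.0000) / (4) = -2.7500
  y = (5 - (4)·1.0000) / (6) = 0.1667
Iteration 2:
  x = (-10 - (-1)·0.1667) / (4) = -2.4583
  y = (5 - (4)·-2.7500) / (6) = 2.6667
Residual b − A·x = (2.4999, -1.1670); ∞-norm = 2.4999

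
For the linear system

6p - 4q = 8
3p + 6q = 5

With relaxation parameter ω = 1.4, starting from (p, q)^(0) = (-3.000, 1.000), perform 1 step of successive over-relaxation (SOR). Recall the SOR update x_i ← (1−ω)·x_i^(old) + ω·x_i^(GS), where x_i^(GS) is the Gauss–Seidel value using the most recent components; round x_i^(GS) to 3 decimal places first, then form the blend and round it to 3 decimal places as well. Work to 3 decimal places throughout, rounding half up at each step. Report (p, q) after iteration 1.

Iteration 1:
  p: GS value = (8 - (-4)·1.000) / (6) = 2.000;  p ← (1−ω)·-3.000 + ω·2.000 = 4.000
  q: GS value = (5 - (3)·4.000) / (6) = -1.167;  q ← (1−ω)·1.000 + ω·-1.167 = -2.034

(4.000, -2.034)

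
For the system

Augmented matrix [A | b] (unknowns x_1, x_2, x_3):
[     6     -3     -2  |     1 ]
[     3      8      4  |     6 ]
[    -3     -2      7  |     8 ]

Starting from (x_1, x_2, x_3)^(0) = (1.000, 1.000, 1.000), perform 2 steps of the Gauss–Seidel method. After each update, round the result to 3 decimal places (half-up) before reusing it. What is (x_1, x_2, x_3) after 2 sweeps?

Iteration 1:
  x_1 = (1 - (-3)·1.000 - (-2)·1.000) / (6) = 1.000
  x_2 = (6 - (3)·1.000 - (4)·1.000) / (8) = -0.125
  x_3 = (8 - (-3)·1.000 - (-2)·-0.125) / (7) = 1.536
Iteration 2:
  x_1 = (1 - (-3)·-0.125 - (-2)·1.536) / (6) = 0.616
  x_2 = (6 - (3)·0.616 - (4)·1.536) / (8) = -0.249
  x_3 = (8 - (-3)·0.616 - (-2)·-0.249) / (7) = 1.336

(0.616, -0.249, 1.336)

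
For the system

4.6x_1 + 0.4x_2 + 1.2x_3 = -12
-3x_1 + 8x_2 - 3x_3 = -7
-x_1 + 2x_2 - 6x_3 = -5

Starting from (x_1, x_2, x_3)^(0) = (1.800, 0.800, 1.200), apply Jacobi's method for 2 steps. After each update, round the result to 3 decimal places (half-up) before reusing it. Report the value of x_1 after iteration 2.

Iteration 1:
  x_1 = (-12 - (0.4)·0.800 - (1.2)·1.200) / (4.6) = -2.991
  x_2 = (-7 - (-3)·1.800 - (-3)·1.200) / (8) = 0.250
  x_3 = (-5 - (-1)·1.800 - (2)·0.800) / (-6) = 0.800
Iteration 2:
  x_1 = (-12 - (0.4)·0.250 - (1.2)·0.800) / (4.6) = -2.839
  x_2 = (-7 - (-3)·-2.991 - (-3)·0.800) / (8) = -1.697
  x_3 = (-5 - (-1)·-2.991 - (2)·0.250) / (-6) = 1.415

-2.839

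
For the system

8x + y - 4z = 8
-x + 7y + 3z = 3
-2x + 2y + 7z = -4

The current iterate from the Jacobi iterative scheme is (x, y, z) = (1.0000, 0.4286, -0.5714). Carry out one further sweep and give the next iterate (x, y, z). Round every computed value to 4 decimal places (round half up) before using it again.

(0.6607, 0.8163, -0.4082)

One sweep:
  x = (8 - (1)·0.4286 - (-4)·-0.5714) / (8) = 0.6607
  y = (3 - (-1)·1.0000 - (3)·-0.5714) / (7) = 0.8163
  z = (-4 - (-2)·1.0000 - (2)·0.4286) / (7) = -0.4082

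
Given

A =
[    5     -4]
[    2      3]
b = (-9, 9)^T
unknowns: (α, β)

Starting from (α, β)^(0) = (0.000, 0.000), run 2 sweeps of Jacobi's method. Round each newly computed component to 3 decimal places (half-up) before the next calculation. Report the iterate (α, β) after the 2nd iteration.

Iteration 1:
  α = (-9 - (-4)·0.000) / (5) = -1.800
  β = (9 - (2)·0.000) / (3) = 3.000
Iteration 2:
  α = (-9 - (-4)·3.000) / (5) = 0.600
  β = (9 - (2)·-1.800) / (3) = 4.200

(0.600, 4.200)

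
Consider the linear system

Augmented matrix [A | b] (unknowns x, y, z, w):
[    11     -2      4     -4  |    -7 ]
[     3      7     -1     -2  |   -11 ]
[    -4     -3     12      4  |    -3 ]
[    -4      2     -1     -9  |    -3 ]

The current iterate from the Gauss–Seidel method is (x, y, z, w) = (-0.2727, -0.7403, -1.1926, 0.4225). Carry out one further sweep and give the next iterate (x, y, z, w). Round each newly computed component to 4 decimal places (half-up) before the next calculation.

(-0.1837, -1.5424, -0.8377, 0.1653)

One sweep:
  x = (-7 - (-2)·-0.7403 - (4)·-1.1926 - (-4)·0.4225) / (11) = -0.1837
  y = (-11 - (3)·-0.1837 - (-1)·-1.1926 - (-2)·0.4225) / (7) = -1.5424
  z = (-3 - (-4)·-0.1837 - (-3)·-1.5424 - (4)·0.4225) / (12) = -0.8377
  w = (-3 - (-4)·-0.1837 - (2)·-1.5424 - (-1)·-0.8377) / (-9) = 0.1653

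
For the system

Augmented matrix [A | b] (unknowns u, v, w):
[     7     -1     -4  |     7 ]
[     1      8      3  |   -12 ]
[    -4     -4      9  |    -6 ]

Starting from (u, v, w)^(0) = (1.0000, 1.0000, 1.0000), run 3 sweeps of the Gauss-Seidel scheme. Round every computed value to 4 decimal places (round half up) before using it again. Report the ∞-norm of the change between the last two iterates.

0.1065

Iteration 1:
  u = (7 - (-1)·1.0000 - (-4)·1.0000) / (7) = 1.7143
  v = (-12 - (1)·1.7143 - (3)·1.0000) / (8) = -2.0893
  w = (-6 - (-4)·1.7143 - (-4)·-2.0893) / (9) = -0.8333
Iteration 2:
  u = (7 - (-1)·-2.0893 - (-4)·-0.8333) / (7) = 0.2254
  v = (-12 - (1)·0.2254 - (3)·-0.8333) / (8) = -1.2157
  w = (-6 - (-4)·0.2254 - (-4)·-1.2157) / (9) = -1.1068
Iteration 3:
  u = (7 - (-1)·-1.2157 - (-4)·-1.1068) / (7) = 0.1939
  v = (-12 - (1)·0.1939 - (3)·-1.1068) / (8) = -1.1092
  w = (-6 - (-4)·0.1939 - (-4)·-1.1092) / (9) = -1.0735
Change: (-0.0315, 0.1065, 0.0333) → max |·| = 0.1065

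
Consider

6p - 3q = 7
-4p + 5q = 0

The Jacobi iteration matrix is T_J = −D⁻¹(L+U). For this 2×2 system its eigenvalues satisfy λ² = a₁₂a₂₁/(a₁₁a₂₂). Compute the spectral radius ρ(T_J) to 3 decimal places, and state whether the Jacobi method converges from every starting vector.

0.632

a₁₂a₂₁/(a₁₁a₂₂) = (-3)·(-4) / ((6)·(5)) = 0.400000
ρ = √|0.400000| = √0.400000 = 0.632
ρ < 1, so Jacobi converges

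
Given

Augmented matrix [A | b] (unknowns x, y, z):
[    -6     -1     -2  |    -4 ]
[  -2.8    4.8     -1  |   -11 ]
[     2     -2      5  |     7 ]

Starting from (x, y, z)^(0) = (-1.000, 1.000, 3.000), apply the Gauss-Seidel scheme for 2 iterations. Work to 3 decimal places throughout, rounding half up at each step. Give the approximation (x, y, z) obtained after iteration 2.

(0.721, -1.701, 0.431)

Iteration 1:
  x = (-4 - (-1)·1.000 - (-2)·3.000) / (-6) = -0.500
  y = (-11 - (-2.8)·-0.500 - (-1)·3.000) / (4.8) = -1.958
  z = (7 - (2)·-0.500 - (-2)·-1.958) / (5) = 0.817
Iteration 2:
  x = (-4 - (-1)·-1.958 - (-2)·0.817) / (-6) = 0.721
  y = (-11 - (-2.8)·0.721 - (-1)·0.817) / (4.8) = -1.701
  z = (7 - (2)·0.721 - (-2)·-1.701) / (5) = 0.431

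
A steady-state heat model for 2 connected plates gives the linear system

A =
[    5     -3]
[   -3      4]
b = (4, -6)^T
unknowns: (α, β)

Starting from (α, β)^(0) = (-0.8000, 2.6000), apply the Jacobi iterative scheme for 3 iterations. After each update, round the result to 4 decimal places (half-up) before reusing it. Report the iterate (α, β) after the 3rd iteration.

(0.9620, -1.8450)

Iteration 1:
  α = (4 - (-3)·2.6000) / (5) = 2.3600
  β = (-6 - (-3)·-0.8000) / (4) = -2.1000
Iteration 2:
  α = (4 - (-3)·-2.1000) / (5) = -0.4600
  β = (-6 - (-3)·2.3600) / (4) = 0.2700
Iteration 3:
  α = (4 - (-3)·0.2700) / (5) = 0.9620
  β = (-6 - (-3)·-0.4600) / (4) = -1.8450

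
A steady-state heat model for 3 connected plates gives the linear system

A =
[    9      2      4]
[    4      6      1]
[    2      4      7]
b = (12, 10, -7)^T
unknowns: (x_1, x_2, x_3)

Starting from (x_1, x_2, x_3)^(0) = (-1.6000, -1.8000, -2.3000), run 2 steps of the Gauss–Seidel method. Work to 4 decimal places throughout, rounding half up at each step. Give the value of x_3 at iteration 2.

Iteration 1:
  x_1 = (12 - (2)·-1.8000 - (4)·-2.3000) / (9) = 2.7556
  x_2 = (10 - (4)·2.7556 - (1)·-2.3000) / (6) = 0.2129
  x_3 = (-7 - (2)·2.7556 - (4)·0.2129) / (7) = -1.9090
Iteration 2:
  x_1 = (12 - (2)·0.2129 - (4)·-1.9090) / (9) = 2.1345
  x_2 = (10 - (4)·2.1345 - (1)·-1.9090) / (6) = 0.5618
  x_3 = (-7 - (2)·2.1345 - (4)·0.5618) / (7) = -1.9309

-1.9309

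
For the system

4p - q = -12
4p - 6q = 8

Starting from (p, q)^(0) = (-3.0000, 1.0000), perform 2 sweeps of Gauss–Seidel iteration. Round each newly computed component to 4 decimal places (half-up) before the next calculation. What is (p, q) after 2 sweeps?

Iteration 1:
  p = (-12 - (-1)·1.0000) / (4) = -2.7500
  q = (8 - (4)·-2.7500) / (-6) = -3.1667
Iteration 2:
  p = (-12 - (-1)·-3.1667) / (4) = -3.7917
  q = (8 - (4)·-3.7917) / (-6) = -3.8611

(-3.7917, -3.8611)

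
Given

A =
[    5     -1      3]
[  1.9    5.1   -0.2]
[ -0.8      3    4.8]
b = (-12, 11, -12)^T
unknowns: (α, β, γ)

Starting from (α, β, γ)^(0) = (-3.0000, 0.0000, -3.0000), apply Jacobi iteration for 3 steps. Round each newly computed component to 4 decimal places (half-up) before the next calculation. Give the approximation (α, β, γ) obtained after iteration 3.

(0.7964, 1.9658, -3.9090)

Iteration 1:
  α = (-12 - (-1)·0.0000 - (3)·-3.0000) / (5) = -0.6000
  β = (11 - (1.9)·-3.0000 - (-0.2)·-3.0000) / (5.1) = 3.1569
  γ = (-12 - (-0.8)·-3.0000 - (3)·0.0000) / (4.8) = -3.0000
Iteration 2:
  α = (-12 - (-1)·3.1569 - (3)·-3.0000) / (5) = 0.0314
  β = (11 - (1.9)·-0.6000 - (-0.2)·-3.0000) / (5.1) = 2.2627
  γ = (-12 - (-0.8)·-0.6000 - (3)·3.1569) / (4.8) = -4.5731
Iteration 3:
  α = (-12 - (-1)·2.2627 - (3)·-4.5731) / (5) = 0.7964
  β = (11 - (1.9)·0.0314 - (-0.2)·-4.5731) / (5.1) = 1.9658
  γ = (-12 - (-0.8)·0.0314 - (3)·2.2627) / (4.8) = -3.9090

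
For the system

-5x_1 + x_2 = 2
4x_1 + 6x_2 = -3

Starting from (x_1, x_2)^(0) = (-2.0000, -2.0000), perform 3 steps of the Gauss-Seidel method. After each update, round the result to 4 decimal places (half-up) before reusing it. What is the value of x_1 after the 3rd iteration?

Iteration 1:
  x_1 = (2 - (1)·-2.0000) / (-5) = -0.8000
  x_2 = (-3 - (4)·-0.8000) / (6) = 0.0333
Iteration 2:
  x_1 = (2 - (1)·0.0333) / (-5) = -0.3933
  x_2 = (-3 - (4)·-0.3933) / (6) = -0.2378
Iteration 3:
  x_1 = (2 - (1)·-0.2378) / (-5) = -0.4476
  x_2 = (-3 - (4)·-0.4476) / (6) = -0.2016

-0.4476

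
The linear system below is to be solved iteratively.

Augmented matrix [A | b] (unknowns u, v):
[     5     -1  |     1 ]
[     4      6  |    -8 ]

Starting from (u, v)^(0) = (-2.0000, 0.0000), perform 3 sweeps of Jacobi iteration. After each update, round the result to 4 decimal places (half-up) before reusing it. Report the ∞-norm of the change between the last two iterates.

0.2933

Iteration 1:
  u = (1 - (-1)·0.0000) / (5) = 0.2000
  v = (-8 - (4)·-2.0000) / (6) = 0.0000
Iteration 2:
  u = (1 - (-1)·0.0000) / (5) = 0.2000
  v = (-8 - (4)·0.2000) / (6) = -1.4667
Iteration 3:
  u = (1 - (-1)·-1.4667) / (5) = -0.0933
  v = (-8 - (4)·0.2000) / (6) = -1.4667
Change: (-0.2933, 0.0000) → max |·| = 0.2933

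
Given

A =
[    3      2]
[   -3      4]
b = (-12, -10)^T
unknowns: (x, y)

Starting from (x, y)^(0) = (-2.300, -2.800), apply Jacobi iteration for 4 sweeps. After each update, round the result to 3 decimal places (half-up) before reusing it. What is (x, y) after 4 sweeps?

Iteration 1:
  x = (-12 - (2)·-2.800) / (3) = -2.133
  y = (-10 - (-3)·-2.300) / (4) = -4.225
Iteration 2:
  x = (-12 - (2)·-4.225) / (3) = -1.183
  y = (-10 - (-3)·-2.133) / (4) = -4.100
Iteration 3:
  x = (-12 - (2)·-4.100) / (3) = -1.267
  y = (-10 - (-3)·-1.183) / (4) = -3.387
Iteration 4:
  x = (-12 - (2)·-3.387) / (3) = -1.742
  y = (-10 - (-3)·-1.267) / (4) = -3.450

(-1.742, -3.450)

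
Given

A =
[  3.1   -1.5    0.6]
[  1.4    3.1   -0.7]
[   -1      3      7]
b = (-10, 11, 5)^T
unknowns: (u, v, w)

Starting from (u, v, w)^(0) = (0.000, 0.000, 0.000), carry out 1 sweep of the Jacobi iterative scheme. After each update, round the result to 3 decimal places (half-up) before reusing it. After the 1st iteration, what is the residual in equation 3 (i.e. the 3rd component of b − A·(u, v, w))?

-13.868

Iteration 1:
  u = (-10 - (-1.5)·0.000 - (0.6)·0.000) / (3.1) = -3.226
  v = (11 - (1.4)·0.000 - (-0.7)·0.000) / (3.1) = 3.548
  w = (5 - (-1)·0.000 - (3)·0.000) / (7) = 0.714
Residual b − A·x = (4.894, 5.017, -13.868)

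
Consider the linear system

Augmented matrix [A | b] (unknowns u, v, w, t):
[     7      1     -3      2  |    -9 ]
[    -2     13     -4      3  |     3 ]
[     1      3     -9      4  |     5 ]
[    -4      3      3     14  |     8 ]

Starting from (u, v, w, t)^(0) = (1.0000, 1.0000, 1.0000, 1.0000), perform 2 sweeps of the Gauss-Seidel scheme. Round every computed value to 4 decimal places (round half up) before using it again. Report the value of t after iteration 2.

Iteration 1:
  u = (-9 - (1)·1.0000 - (-3)·1.0000 - (2)·1.0000) / (7) = -1.2857
  v = (3 - (-2)·-1.2857 - (-4)·1.0000 - (3)·1.0000) / (13) = 0.1099
  w = (5 - (1)·-1.2857 - (3)·0.1099 - (4)·1.0000) / (-9) = -0.2173
  t = (8 - (-4)·-1.2857 - (3)·0.1099 - (3)·-0.2173) / (14) = 0.2271
Iteration 2:
  u = (-9 - (1)·0.1099 - (-3)·-0.2173 - (2)·0.2271) / (7) = -1.4594
  v = (3 - (-2)·-1.4594 - (-4)·-0.2173 - (3)·0.2271) / (13) = -0.1130
  w = (5 - (1)·-1.4594 - (3)·-0.1130 - (4)·0.2271) / (-9) = -0.6544
  t = (8 - (-4)·-1.4594 - (3)·-0.1130 - (3)·-0.6544) / (14) = 0.3189

0.3189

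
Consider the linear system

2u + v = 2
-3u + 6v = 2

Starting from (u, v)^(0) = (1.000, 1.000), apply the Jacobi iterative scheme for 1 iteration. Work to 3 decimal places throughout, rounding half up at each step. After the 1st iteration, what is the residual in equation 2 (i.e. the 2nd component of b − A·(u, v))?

Iteration 1:
  u = (2 - (1)·1.000) / (2) = 0.500
  v = (2 - (-3)·1.000) / (6) = 0.833
Residual b − A·x = (0.167, -1.498)

-1.498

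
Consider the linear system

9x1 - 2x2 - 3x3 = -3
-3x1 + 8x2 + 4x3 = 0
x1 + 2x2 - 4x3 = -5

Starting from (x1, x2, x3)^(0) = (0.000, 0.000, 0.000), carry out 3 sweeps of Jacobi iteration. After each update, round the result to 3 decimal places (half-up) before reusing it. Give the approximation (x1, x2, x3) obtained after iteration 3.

Iteration 1:
  x1 = (-3 - (-2)·0.000 - (-3)·0.000) / (9) = -0.333
  x2 = (0 - (-3)·0.000 - (4)·0.000) / (8) = 0.000
  x3 = (-5 - (1)·0.000 - (2)·0.000) / (-4) = 1.250
Iteration 2:
  x1 = (-3 - (-2)·0.000 - (-3)·1.250) / (9) = 0.083
  x2 = (0 - (-3)·-0.333 - (4)·1.250) / (8) = -0.750
  x3 = (-5 - (1)·-0.333 - (2)·0.000) / (-4) = 1.167
Iteration 3:
  x1 = (-3 - (-2)·-0.750 - (-3)·1.167) / (9) = -0.111
  x2 = (0 - (-3)·0.083 - (4)·1.167) / (8) = -0.552
  x3 = (-5 - (1)·0.083 - (2)·-0.750) / (-4) = 0.896

(-0.111, -0.552, 0.896)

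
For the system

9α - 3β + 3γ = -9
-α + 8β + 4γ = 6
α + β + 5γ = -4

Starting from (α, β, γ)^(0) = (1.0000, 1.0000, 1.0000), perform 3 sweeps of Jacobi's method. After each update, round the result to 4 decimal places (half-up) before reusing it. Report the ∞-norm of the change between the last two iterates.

Iteration 1:
  α = (-9 - (-3)·1.0000 - (3)·1.0000) / (9) = -1.0000
  β = (6 - (-1)·1.0000 - (4)·1.0000) / (8) = 0.3750
  γ = (-4 - (1)·1.0000 - (1)·1.0000) / (5) = -1.2000
Iteration 2:
  α = (-9 - (-3)·0.3750 - (3)·-1.2000) / (9) = -0.4750
  β = (6 - (-1)·-1.0000 - (4)·-1.2000) / (8) = 1.2250
  γ = (-4 - (1)·-1.0000 - (1)·0.3750) / (5) = -0.6750
Iteration 3:
  α = (-9 - (-3)·1.2250 - (3)·-0.6750) / (9) = -0.3667
  β = (6 - (-1)·-0.4750 - (4)·-0.6750) / (8) = 1.0281
  γ = (-4 - (1)·-0.4750 - (1)·1.2250) / (5) = -0.9500
Change: (0.1083, -0.1969, -0.2750) → max |·| = 0.2750

0.2750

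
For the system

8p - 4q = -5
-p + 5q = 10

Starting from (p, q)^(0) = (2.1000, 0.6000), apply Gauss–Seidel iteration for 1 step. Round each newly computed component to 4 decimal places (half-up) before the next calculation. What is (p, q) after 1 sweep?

(-0.3250, 1.9350)

Iteration 1:
  p = (-5 - (-4)·0.6000) / (8) = -0.3250
  q = (10 - (-1)·-0.3250) / (5) = 1.9350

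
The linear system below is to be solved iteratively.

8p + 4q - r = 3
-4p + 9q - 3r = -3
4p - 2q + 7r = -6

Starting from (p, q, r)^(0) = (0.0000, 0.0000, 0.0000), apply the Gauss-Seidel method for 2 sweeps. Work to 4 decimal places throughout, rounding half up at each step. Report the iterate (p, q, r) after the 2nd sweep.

Iteration 1:
  p = (3 - (4)·0.0000 - (-1)·0.0000) / (8) = 0.3750
  q = (-3 - (-4)·0.3750 - (-3)·0.0000) / (9) = -0.1667
  r = (-6 - (4)·0.3750 - (-2)·-0.1667) / (7) = -1.1191
Iteration 2:
  p = (3 - (4)·-0.1667 - (-1)·-1.1191) / (8) = 0.3185
  q = (-3 - (-4)·0.3185 - (-3)·-1.1191) / (9) = -0.5648
  r = (-6 - (4)·0.3185 - (-2)·-0.5648) / (7) = -1.2005

(0.3185, -0.5648, -1.2005)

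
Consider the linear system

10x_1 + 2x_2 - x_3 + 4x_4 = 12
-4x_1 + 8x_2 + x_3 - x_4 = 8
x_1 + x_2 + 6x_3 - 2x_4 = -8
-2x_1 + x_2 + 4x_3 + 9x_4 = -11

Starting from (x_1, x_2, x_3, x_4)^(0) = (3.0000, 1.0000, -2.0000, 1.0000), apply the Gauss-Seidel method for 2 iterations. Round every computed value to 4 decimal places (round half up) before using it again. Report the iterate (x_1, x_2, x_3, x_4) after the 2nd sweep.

Iteration 1:
  x_1 = (12 - (2)·1.0000 - (-1)·-2.0000 - (4)·1.0000) / (10) = 0.4000
  x_2 = (8 - (-4)·0.4000 - (1)·-2.0000 - (-1)·1.0000) / (8) = 1.5750
  x_3 = (-8 - (1)·0.4000 - (1)·1.5750 - (-2)·1.0000) / (6) = -1.3292
  x_4 = (-11 - (-2)·0.4000 - (1)·1.5750 - (4)·-1.3292) / (9) = -0.7176
Iteration 2:
  x_1 = (12 - (2)·1.5750 - (-1)·-1.3292 - (4)·-0.7176) / (10) = 1.0391
  x_2 = (8 - (-4)·1.0391 - (1)·-1.3292 - (-1)·-0.7176) / (8) = 1.5960
  x_3 = (-8 - (1)·1.0391 - (1)·1.5960 - (-2)·-0.7176) / (6) = -2.0117
  x_4 = (-11 - (-2)·1.0391 - (1)·1.5960 - (4)·-2.0117) / (9) = -0.2746

(1.0391, 1.5960, -2.0117, -0.2746)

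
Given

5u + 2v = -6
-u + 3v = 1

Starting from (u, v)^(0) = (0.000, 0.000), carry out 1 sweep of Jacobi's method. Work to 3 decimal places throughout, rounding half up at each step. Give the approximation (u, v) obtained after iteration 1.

(-1.200, 0.333)

Iteration 1:
  u = (-6 - (2)·0.000) / (5) = -1.200
  v = (1 - (-1)·0.000) / (3) = 0.333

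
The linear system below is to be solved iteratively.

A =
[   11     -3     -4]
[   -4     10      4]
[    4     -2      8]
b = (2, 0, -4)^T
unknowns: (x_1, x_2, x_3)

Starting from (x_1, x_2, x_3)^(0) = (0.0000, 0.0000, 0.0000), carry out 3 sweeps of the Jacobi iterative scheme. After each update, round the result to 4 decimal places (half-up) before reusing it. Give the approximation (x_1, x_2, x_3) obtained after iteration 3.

(0.0413, 0.2364, -0.4318)

Iteration 1:
  x_1 = (2 - (-3)·0.0000 - (-4)·0.0000) / (11) = 0.1818
  x_2 = (0 - (-4)·0.0000 - (4)·0.0000) / (10) = 0.0000
  x_3 = (-4 - (4)·0.0000 - (-2)·0.0000) / (8) = -0.5000
Iteration 2:
  x_1 = (2 - (-3)·0.0000 - (-4)·-0.5000) / (11) = 0.0000
  x_2 = (0 - (-4)·0.1818 - (4)·-0.5000) / (10) = 0.2727
  x_3 = (-4 - (4)·0.1818 - (-2)·0.0000) / (8) = -0.5909
Iteration 3:
  x_1 = (2 - (-3)·0.2727 - (-4)·-0.5909) / (11) = 0.0413
  x_2 = (0 - (-4)·0.0000 - (4)·-0.5909) / (10) = 0.2364
  x_3 = (-4 - (4)·0.0000 - (-2)·0.2727) / (8) = -0.4318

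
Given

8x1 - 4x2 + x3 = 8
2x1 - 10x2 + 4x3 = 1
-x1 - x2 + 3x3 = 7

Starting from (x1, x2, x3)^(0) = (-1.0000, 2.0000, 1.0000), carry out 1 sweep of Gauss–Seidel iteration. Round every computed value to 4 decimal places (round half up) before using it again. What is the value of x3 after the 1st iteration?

3.1833

Iteration 1:
  x1 = (8 - (-4)·2.0000 - (1)·1.0000) / (8) = 1.8750
  x2 = (1 - (2)·1.8750 - (4)·1.0000) / (-10) = 0.6750
  x3 = (7 - (-1)·1.8750 - (-1)·0.6750) / (3) = 3.1833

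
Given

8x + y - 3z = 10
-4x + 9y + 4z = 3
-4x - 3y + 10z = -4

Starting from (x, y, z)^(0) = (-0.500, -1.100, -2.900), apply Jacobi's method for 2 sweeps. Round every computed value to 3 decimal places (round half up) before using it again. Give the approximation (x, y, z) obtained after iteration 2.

(0.726, 0.880, 0.140)

Iteration 1:
  x = (10 - (1)·-1.100 - (-3)·-2.900) / (8) = 0.300
  y = (3 - (-4)·-0.500 - (4)·-2.900) / (9) = 1.400
  z = (-4 - (-4)·-0.500 - (-3)·-1.100) / (10) = -0.930
Iteration 2:
  x = (10 - (1)·1.400 - (-3)·-0.930) / (8) = 0.726
  y = (3 - (-4)·0.300 - (4)·-0.930) / (9) = 0.880
  z = (-4 - (-4)·0.300 - (-3)·1.400) / (10) = 0.140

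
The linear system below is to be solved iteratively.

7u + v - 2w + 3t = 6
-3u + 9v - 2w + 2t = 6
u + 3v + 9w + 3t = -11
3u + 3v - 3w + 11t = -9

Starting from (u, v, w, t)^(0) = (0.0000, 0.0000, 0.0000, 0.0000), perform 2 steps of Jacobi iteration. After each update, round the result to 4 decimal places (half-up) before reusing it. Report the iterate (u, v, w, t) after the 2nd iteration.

(0.7634, 0.8626, -1.2670, -1.5671)

Iteration 1:
  u = (6 - (1)·0.0000 - (-2)·0.0000 - (3)·0.0000) / (7) = 0.8571
  v = (6 - (-3)·0.0000 - (-2)·0.0000 - (2)·0.0000) / (9) = 0.6667
  w = (-11 - (1)·0.0000 - (3)·0.0000 - (3)·0.0000) / (9) = -1.2222
  t = (-9 - (3)·0.0000 - (3)·0.0000 - (-3)·0.0000) / (11) = -0.8182
Iteration 2:
  u = (6 - (1)·0.6667 - (-2)·-1.2222 - (3)·-0.8182) / (7) = 0.7634
  v = (6 - (-3)·0.8571 - (-2)·-1.2222 - (2)·-0.8182) / (9) = 0.8626
  w = (-11 - (1)·0.8571 - (3)·0.6667 - (3)·-0.8182) / (9) = -1.2670
  t = (-9 - (3)·0.8571 - (3)·0.6667 - (-3)·-1.2222) / (11) = -1.5671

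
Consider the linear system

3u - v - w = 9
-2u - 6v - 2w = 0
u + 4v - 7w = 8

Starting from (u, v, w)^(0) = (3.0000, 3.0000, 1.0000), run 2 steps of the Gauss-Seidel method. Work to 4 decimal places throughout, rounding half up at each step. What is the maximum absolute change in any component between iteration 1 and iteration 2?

Iteration 1:
  u = (9 - (-1)·3.0000 - (-1)·1.0000) / (3) = 4.3333
  v = (0 - (-2)·4.3333 - (-2)·1.0000) / (-6) = -1.7778
  w = (8 - (1)·4.3333 - (4)·-1.7778) / (-7) = -1.5397
Iteration 2:
  u = (9 - (-1)·-1.7778 - (-1)·-1.5397) / (3) = 1.8942
  v = (0 - (-2)·1.8942 - (-2)·-1.5397) / (-6) = -0.1182
  w = (8 - (1)·1.8942 - (4)·-0.1182) / (-7) = -0.9398
Change: (-2.4391, 1.6596, 0.5999) → max |·| = 2.4391

2.4391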